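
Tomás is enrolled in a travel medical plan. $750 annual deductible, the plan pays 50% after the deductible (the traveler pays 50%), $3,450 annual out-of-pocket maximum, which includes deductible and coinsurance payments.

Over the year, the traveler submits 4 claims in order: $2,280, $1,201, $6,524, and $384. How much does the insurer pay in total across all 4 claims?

Bill 1, $2,280: $750 finishes the deductible; $1,530 goes to coinsurance; 50% of $1,530 = $765. Traveler pays $1,515; OOP now $1,515. Insurer: $2,280 − $1,515 = $765.
Bill 2, $1,201: 50% coinsurance on $1,201 = $600.50. Traveler pays $600.50; OOP now $2,115.50. Plan pays $1,201 − $600.50 = $600.50.
Bill 3, $6,524: deductible met; 50% of $6,524 = $3,262. OOP would hit $5,377.50 > $3,450, so the cap limits the traveler to $3,450 − $2,115.50 = $1,334.50. Insurer: $6,524 − $1,334.50 = $5,189.50.
Bill 4, $384: 50% coinsurance on $384 = $192. Adding that to $3,450 gives $3,642, past the $3,450 cap; traveler pays only $3,450 − $3,450 = $0. Plan pays $384 − $0 = $384.
Insurer total = bills − traveler's total = $10,389 − $3,450 = $6,939.

$6,939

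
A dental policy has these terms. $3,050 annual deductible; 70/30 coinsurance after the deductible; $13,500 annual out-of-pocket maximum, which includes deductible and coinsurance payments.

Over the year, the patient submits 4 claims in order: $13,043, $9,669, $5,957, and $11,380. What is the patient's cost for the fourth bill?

#1 ($13,043): deductible takes $3,050, $9,993 remains; coinsurance $9,993 × 30% = $2,997.90. Patient owes $6,047.90 (running OOP $6,047.90).
#2 ($9,669): deductible met; 30% of $9,669 = $2,900.70. Patient pays $2,900.70; OOP now $8,948.60.
#3 ($5,957): 30% coinsurance on $5,957 = $1,787.10. Patient pays $1,787.10; OOP now $10,735.70.
#4 ($11,380): deductible already satisfied, so patient's share is 30% × $11,380 = $3,414. Adding that to $10,735.70 gives $14,149.70, past the $13,500 cap; patient pays only $13,500 − $10,735.70 = $2,764.30.

$2,764.30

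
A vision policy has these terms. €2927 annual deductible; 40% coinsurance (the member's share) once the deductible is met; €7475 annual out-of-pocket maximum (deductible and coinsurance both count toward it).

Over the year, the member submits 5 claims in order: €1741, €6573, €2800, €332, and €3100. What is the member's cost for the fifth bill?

€1140.40

Claim 1 (€1741): fully absorbed by the deductible. Cost to member: €1741. OOP to date €1741.
Claim 2 (€6573): €1186 finishes the deductible; €5387 goes to coinsurance; member's 40% is €2154.80. Member pays €3340.80; OOP now €5081.80.
Claim 3 (€2800): deductible met; 40% of €2800 = €1120. Member owes €1120 (running OOP €6201.80).
Claim 4 (€332): deductible met; 40% of €332 = €132.80. Cost to member: €132.80. OOP to date €6334.60.
Claim 5 (€3100): deductible already satisfied, so member's share is 40% × €3100 = €1240. That would push OOP to €7574.60, over the €7475 cap, so member pays €7475 − €6334.60 = €1140.40.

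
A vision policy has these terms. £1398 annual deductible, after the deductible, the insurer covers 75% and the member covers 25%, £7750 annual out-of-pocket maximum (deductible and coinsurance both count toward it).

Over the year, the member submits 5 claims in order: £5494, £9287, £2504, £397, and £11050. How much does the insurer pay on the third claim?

Claim 1 (£5494): deductible takes £1398, £4096 remains; coinsurance £4096 × 25% = £1024. Member owes £2422 (running OOP £2422). Insurer: £5494 − £2422 = £3072.
Claim 2 (£9287): 25% coinsurance on £9287 = £2321.75. Member owes £2321.75 (running OOP £4743.75). Insurer: £9287 − £2321.75 = £6965.25.
Claim 3 (£2504): 25% coinsurance on £2504 = £626. Member pays £626; OOP now £5369.75. Insurer: £2504 − £626 = £1878.

£1878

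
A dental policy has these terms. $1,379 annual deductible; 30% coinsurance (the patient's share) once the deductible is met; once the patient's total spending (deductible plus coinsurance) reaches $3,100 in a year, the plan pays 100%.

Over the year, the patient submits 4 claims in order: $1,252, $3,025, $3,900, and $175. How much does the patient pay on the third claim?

$851.60

Claim 1 ($1,252): fully absorbed by the deductible. Cost to patient: $1,252. OOP to date $1,252.
Claim 2 ($3,025): $127 finishes the deductible; $2,898 goes to coinsurance; 30% of $2,898 = $869.40. Patient pays $996.40; OOP now $2,248.40.
Claim 3 ($3,900): 30% coinsurance on $3,900 = $1,170. That would push OOP to $3,418.40, over the $3,100 cap, so patient pays $3,100 − $2,248.40 = $851.60.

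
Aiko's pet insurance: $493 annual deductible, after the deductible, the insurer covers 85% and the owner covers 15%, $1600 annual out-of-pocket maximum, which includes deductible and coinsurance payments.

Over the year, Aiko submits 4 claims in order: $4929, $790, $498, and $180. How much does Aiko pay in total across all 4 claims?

$1378.60

Claim 1 — $4929: deductible takes $493, $4436 remains; owner's 15% is $665.40. Owner owes $1158.40 (running OOP $1158.40).
Claim 2 — $790: deductible already satisfied, so owner's share is 15% × $790 = $118.50. Owner owes $118.50 (running OOP $1276.90).
Claim 3 — $498: 15% coinsurance on $498 = $74.70. Owner pays $74.70; OOP now $1351.60.
Claim 4 — $180: deductible already satisfied, so owner's share is 15% × $180 = $27. Owner pays $27; OOP now $1378.60.
Total paid by the owner: $1158.40 + $118.50 + $74.70 + $27 = $1378.60.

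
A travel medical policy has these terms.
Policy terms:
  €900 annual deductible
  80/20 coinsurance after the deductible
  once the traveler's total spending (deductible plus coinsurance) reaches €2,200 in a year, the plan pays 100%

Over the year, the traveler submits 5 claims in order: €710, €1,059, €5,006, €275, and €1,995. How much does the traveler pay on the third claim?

€1,001.20

#1 (€710): all of it applies to the deductible. Traveler pays €710; OOP now €710.
#2 (€1,059): deductible takes €190, €869 remains; traveler's 20% is €173.80. Traveler owes €363.80 (running OOP €1,073.80).
#3 (€5,006): deductible met; 20% of €5,006 = €1,001.20. Cost to traveler: €1,001.20. OOP to date €2,075.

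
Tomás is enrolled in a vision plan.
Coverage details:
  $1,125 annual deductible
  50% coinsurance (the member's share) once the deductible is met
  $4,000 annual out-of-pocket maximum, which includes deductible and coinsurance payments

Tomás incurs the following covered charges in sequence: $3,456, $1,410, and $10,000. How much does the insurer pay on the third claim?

Bill 1, $3,456: $1,125 finishes the deductible; $2,331 goes to coinsurance; 50% of $2,331 = $1,165.50. Member pays $2,290.50; OOP now $2,290.50. Plan pays $3,456 − $2,290.50 = $1,165.50.
Bill 2, $1,410: deductible met; 50% of $1,410 = $705. Cost to member: $705. OOP to date $2,995.50. Plan pays $1,410 − $705 = $705.
Bill 3, $10,000: 50% coinsurance on $10,000 = $5,000. OOP would hit $7,995.50 > $4,000, so the cap limits the member to $4,000 − $2,995.50 = $1,004.50. Insurer: $10,000 − $1,004.50 = $8,995.50.

$8,995.50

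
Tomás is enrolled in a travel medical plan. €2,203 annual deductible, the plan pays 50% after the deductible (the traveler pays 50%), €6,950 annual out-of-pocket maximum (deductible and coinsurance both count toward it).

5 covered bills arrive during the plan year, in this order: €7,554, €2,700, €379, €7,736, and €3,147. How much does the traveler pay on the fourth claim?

Claim 1 (€7,554): deductible takes €2,203, €5,351 remains; coinsurance €5,351 × 50% = €2,675.50. Traveler pays €4,878.50; OOP now €4,878.50.
Claim 2 (€2,700): deductible already satisfied, so traveler's share is 50% × €2,700 = €1,350. Traveler pays €1,350; OOP now €6,228.50.
Claim 3 (€379): deductible met; 50% of €379 = €189.50. Traveler pays €189.50; OOP now €6,418.
Claim 4 (€7,736): deductible met; 50% of €7,736 = €3,868. Adding that to €6,418 gives €10,286, past the €6,950 cap; traveler pays only €6,950 − €6,418 = €532.

€532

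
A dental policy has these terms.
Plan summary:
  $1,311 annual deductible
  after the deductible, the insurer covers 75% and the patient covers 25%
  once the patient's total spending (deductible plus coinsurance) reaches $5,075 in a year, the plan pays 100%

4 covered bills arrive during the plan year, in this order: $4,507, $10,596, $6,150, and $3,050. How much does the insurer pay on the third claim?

$5,834

Bill 1, $4,507: $1,311 finishes the deductible; $3,196 goes to coinsurance; coinsurance $3,196 × 25% = $799. Cost to patient: $2,110. OOP to date $2,110. Insurer: $4,507 − $2,110 = $2,397.
Bill 2, $10,596: deductible met; 25% of $10,596 = $2,649. Patient pays $2,649; OOP now $4,759. Plan pays $10,596 − $2,649 = $7,947.
Bill 3, $6,150: deductible met; 25% of $6,150 = $1,537.50. OOP would hit $6,296.50 > $5,075, so the cap limits the patient to $5,075 − $4,759 = $316. Insurer: $6,150 − $316 = $5,834.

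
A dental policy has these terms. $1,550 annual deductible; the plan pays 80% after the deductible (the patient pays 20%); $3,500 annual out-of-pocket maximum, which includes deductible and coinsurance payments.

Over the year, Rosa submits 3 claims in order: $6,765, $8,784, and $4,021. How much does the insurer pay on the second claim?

Claim 1 — $6,765: $1,550 to deductible, leaving $5,215; patient's 20% is $1,043. Cost to patient: $2,593. OOP to date $2,593. Insurer: $6,765 − $2,593 = $4,172.
Claim 2 — $8,784: deductible met; 20% of $8,784 = $1,756.80. Adding that to $2,593 gives $4,349.80, past the $3,500 cap; patient pays only $3,500 − $2,593 = $907. Plan pays $8,784 − $907 = $7,877.

$7,877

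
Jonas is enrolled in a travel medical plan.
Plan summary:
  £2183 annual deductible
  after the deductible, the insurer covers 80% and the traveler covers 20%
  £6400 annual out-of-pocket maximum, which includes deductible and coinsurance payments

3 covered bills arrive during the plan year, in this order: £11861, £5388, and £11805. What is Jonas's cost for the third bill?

£1203.80

Claim 1 — £11861: £2183 to deductible, leaving £9678; coinsurance £9678 × 20% = £1935.60. Traveler pays £4118.60; OOP now £4118.60.
Claim 2 — £5388: 20% coinsurance on £5388 = £1077.60. Cost to traveler: £1077.60. OOP to date £5196.20.
Claim 3 — £11805: deductible met; 20% of £11805 = £2361. OOP would hit £7557.20 > £6400, so the cap limits the traveler to £6400 − £5196.20 = £1203.80.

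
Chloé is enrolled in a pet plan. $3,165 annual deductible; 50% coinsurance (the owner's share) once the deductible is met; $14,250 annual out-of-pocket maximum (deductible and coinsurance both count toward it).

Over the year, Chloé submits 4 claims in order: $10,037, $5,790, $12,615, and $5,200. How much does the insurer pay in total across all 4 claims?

Claim 1 ($10,037): deductible takes $3,165, $6,872 remains; coinsurance $6,872 × 50% = $3,436. Cost to owner: $6,601. OOP to date $6,601. Plan pays $10,037 − $6,601 = $3,436.
Claim 2 ($5,790): deductible already satisfied, so owner's share is 50% × $5,790 = $2,895. Owner owes $2,895 (running OOP $9,496). Insurer: $5,790 − $2,895 = $2,895.
Claim 3 ($12,615): deductible already satisfied, so owner's share is 50% × $12,615 = $6,307.50. OOP would hit $15,803.50 > $14,250, so the cap limits the owner to $14,250 − $9,496 = $4,754. Plan pays $12,615 − $4,754 = $7,861.
Claim 4 ($5,200): deductible met; 50% of $5,200 = $2,600. Adding that to $14,250 gives $16,850, past the $14,250 cap; owner pays only $14,250 − $14,250 = $0. Plan pays $5,200 − $0 = $5,200.
Insurer total = bills − owner's total = $33,642 − $14,250 = $19,392.

$19,392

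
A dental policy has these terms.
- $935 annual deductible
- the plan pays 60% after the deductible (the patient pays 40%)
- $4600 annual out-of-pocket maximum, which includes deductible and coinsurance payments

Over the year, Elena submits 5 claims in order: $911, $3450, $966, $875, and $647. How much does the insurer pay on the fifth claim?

$388.20

Bill 1, $911: entire amount goes to the deductible. Patient owes $911 (running OOP $911). Insurer: $911 − $911 = $0.
Bill 2, $3450: $24 to deductible, leaving $3426; coinsurance $3426 × 40% = $1370.40. Patient owes $1394.40 (running OOP $2305.40). Insurer: $3450 − $1394.40 = $2055.60.
Bill 3, $966: deductible met; 40% of $966 = $386.40. Cost to patient: $386.40. OOP to date $2691.80. Insurer: $966 − $386.40 = $579.60.
Bill 4, $875: deductible met; 40% of $875 = $350. Patient pays $350; OOP now $3041.80. Insurer: $875 − $350 = $525.
Bill 5, $647: 40% coinsurance on $647 = $258.80. Patient owes $258.80 (running OOP $3300.60). Insurer: $647 − $258.80 = $388.20.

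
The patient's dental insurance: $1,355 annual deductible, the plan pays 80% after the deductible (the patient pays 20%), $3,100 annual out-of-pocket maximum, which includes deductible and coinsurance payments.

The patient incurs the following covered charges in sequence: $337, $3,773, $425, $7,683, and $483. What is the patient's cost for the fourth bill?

Claim 1 — $337: entire amount goes to the deductible. Patient pays $337; OOP now $337.
Claim 2 — $3,773: $1,018 to deductible, leaving $2,755; patient's 20% is $551. Cost to patient: $1,569. OOP to date $1,906.
Claim 3 — $425: deductible already satisfied, so patient's share is 20% × $425 = $85. Cost to patient: $85. OOP to date $1,991.
Claim 4 — $7,683: 20% coinsurance on $7,683 = $1,536.60. OOP would hit $3,527.60 > $3,100, so the cap limits the patient to $3,100 − $1,991 = $1,109.

$1,109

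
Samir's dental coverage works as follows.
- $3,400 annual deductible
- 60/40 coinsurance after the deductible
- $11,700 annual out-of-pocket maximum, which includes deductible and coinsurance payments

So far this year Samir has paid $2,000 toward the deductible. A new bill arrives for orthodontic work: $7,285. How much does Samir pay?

Remaining deductible: $3,400 − $2,000 = $1,400.
After the $1,400 deductible portion, $7,285 − $1,400 = $5,885 is subject to coinsurance.
40% of $5,885 = $2,354 falls to the patient.
That puts the patient's cost at $1,400 + $2,354 = $3,754 before any cap.
Year-to-date out-of-pocket becomes $2,000 + $3,754 = $5,754, still under the $11,700 maximum, so no cap applies.

$3,754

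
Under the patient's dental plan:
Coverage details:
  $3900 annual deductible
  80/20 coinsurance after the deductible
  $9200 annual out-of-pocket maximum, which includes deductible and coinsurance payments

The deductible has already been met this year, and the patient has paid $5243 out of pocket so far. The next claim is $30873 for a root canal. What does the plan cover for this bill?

The deductible is already satisfied, so the full bill goes to coinsurance.
Patient's 20% share of $30873 is $6174.60.
Adding $6174.60 to the $5243 already spent would give $11417.60, which exceeds the $9200 cap; the patient pays just $9200 − $5243 = $3957.
The insurer covers the remainder: $30873 − $3957 = $26916.

$26916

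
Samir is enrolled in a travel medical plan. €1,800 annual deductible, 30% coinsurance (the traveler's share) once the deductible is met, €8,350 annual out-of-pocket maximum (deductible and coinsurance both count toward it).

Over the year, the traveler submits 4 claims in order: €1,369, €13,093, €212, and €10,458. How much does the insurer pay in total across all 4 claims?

Claim 1 — €1,369: all of it applies to the deductible. Traveler pays €1,369; OOP now €1,369. Insurer: €1,369 − €1,369 = €0.
Claim 2 — €13,093: €431 to deductible, leaving €12,662; traveler's 30% is €3,798.60. Cost to traveler: €4,229.60. OOP to date €5,598.60. Plan pays €13,093 − €4,229.60 = €8,863.40.
Claim 3 — €212: deductible met; 30% of €212 = €63.60. Cost to traveler: €63.60. OOP to date €5,662.20. Insurer: €212 − €63.60 = €148.40.
Claim 4 — €10,458: 30% coinsurance on €10,458 = €3,137.40. That would push OOP to €8,799.60, over the €8,350 cap, so traveler pays €8,350 − €5,662.20 = €2,687.80. Plan pays €10,458 − €2,687.80 = €7,770.20.
Insurer total: €0 + €8,863.40 + €148.40 + €7,770.20 = €16,782.

€16,782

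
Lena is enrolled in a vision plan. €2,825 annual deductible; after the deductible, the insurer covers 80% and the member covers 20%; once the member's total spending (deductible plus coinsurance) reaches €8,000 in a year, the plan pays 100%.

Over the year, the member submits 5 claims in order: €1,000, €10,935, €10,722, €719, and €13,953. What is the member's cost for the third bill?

€2,144.40

Bill 1, €1,000: all of it applies to the deductible. Member owes €1,000 (running OOP €1,000).
Bill 2, €10,935: €1,825 to deductible, leaving €9,110; 20% of €9,110 = €1,822. Cost to member: €3,647. OOP to date €4,647.
Bill 3, €10,722: deductible met; 20% of €10,722 = €2,144.40. Member pays €2,144.40; OOP now €6,791.40.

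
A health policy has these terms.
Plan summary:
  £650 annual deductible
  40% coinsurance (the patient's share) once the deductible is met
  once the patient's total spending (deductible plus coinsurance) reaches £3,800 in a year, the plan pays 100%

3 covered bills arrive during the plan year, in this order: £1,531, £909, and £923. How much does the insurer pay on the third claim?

Claim 1 — £1,531: deductible takes £650, £881 remains; patient's 40% is £352.40. Cost to patient: £1,002.40. OOP to date £1,002.40. Insurer: £1,531 − £1,002.40 = £528.60.
Claim 2 — £909: deductible met; 40% of £909 = £363.60. Cost to patient: £363.60. OOP to date £1,366. Plan pays £909 − £363.60 = £545.40.
Claim 3 — £923: deductible already satisfied, so patient's share is 40% × £923 = £369.20. Patient pays £369.20; OOP now £1,735.20. Insurer: £923 − £369.20 = £553.80.

£553.80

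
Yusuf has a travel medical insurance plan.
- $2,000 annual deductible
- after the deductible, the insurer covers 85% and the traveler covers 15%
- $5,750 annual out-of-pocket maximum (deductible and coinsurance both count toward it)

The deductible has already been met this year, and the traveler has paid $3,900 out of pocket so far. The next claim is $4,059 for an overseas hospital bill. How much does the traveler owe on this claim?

$608.85

The deductible is already satisfied, so the full bill goes to coinsurance.
15% of $4,059 = $608.85 falls to the traveler.
Total out-of-pocket so far would be $3,900 + $608.85 = $4,508.85, below the $5,750 cap — no reduction.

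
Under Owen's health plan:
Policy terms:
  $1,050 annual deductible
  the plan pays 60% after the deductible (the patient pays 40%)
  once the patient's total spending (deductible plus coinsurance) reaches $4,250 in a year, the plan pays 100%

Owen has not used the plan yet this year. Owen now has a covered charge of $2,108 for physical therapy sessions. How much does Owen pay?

The full $1,050 deductible is still open; $1,050 of this bill applies to it.
That leaves $2,108 − $1,050 = $1,058 for coinsurance.
Coinsurance: $1,058 × 40% = $423.20.
Patient responsibility before any cap: $1,050 + $423.20 = $1,473.20.
Cumulative spending $0 + $1,473.20 = $1,473.20 stays under the $4,250 maximum.

$1,473.20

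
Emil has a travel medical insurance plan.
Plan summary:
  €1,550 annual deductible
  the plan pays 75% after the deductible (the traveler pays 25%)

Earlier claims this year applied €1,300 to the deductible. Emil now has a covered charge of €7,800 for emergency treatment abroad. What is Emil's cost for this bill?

Remaining deductible: €1,550 − €1,300 = €250.
The remaining €7,550 (= €7,800 − €250) moves to coinsurance.
25% of €7,550 = €1,887.50 falls to the traveler.
Traveler responsibility: €250 + €1,887.50 = €2,137.50.

€2,137.50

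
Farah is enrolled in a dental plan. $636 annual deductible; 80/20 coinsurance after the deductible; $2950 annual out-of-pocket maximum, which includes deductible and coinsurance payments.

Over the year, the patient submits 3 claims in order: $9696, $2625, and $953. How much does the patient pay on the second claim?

Bill 1, $9696: $636 finishes the deductible; $9060 goes to coinsurance; 20% of $9060 = $1812. Patient owes $2448 (running OOP $2448).
Bill 2, $2625: 20% coinsurance on $2625 = $525. That would push OOP to $2973, over the $2950 cap, so patient pays $2950 − $2448 = $502.

$502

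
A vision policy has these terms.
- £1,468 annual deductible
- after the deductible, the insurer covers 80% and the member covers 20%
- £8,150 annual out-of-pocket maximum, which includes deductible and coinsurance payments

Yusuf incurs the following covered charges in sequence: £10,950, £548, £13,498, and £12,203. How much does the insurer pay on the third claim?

#1 (£10,950): £1,468 finishes the deductible; £9,482 goes to coinsurance; 20% of £9,482 = £1,896.40. Member owes £3,364.40 (running OOP £3,364.40). Plan pays £10,950 − £3,364.40 = £7,585.60.
#2 (£548): 20% coinsurance on £548 = £109.60. Cost to member: £109.60. OOP to date £3,474. Plan pays £548 − £109.60 = £438.40.
#3 (£13,498): deductible already satisfied, so member's share is 20% × £13,498 = £2,699.60. Member owes £2,699.60 (running OOP £6,173.60). Insurer: £13,498 − £2,699.60 = £10,798.40.

£10,798.40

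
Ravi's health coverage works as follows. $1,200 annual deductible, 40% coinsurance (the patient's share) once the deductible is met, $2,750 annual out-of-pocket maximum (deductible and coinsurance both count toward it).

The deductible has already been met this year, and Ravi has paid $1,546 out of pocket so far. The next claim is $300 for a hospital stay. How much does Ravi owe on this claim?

$120

With the deductible met, the entire $300 is subject to coinsurance.
40% of $300 = $120 falls to the patient.
Total out-of-pocket so far would be $1,546 + $120 = $1,666, below the $2,750 cap — no reduction.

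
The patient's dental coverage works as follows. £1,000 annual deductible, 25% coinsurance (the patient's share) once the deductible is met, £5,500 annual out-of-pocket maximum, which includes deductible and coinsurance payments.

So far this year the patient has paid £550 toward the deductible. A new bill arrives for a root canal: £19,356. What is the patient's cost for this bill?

£4,950

Remaining deductible: £1,000 − £550 = £450.
The remaining £18,906 (= £19,356 − £450) moves to coinsurance.
Coinsurance: £18,906 × 25% = £4,726.50.
That puts the patient's cost at £450 + £4,726.50 = £5,176.50 before any cap.
Adding £5,176.50 to the £550 already spent would give £5,726.50, which exceeds the £5,500 cap; the patient pays just £5,500 − £550 = £4,950.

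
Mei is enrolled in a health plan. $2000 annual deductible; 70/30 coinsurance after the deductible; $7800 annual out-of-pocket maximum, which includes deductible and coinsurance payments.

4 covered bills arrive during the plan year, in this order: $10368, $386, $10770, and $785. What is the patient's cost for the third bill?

$3173.80

Claim 1 ($10368): deductible takes $2000, $8368 remains; 30% of $8368 = $2510.40. Cost to patient: $4510.40. OOP to date $4510.40.
Claim 2 ($386): deductible already satisfied, so patient's share is 30% × $386 = $115.80. Patient owes $115.80 (running OOP $4626.20).
Claim 3 ($10770): deductible met; 30% of $10770 = $3231. That would push OOP to $7857.20, over the $7800 cap, so patient pays $7800 − $4626.20 = $3173.80.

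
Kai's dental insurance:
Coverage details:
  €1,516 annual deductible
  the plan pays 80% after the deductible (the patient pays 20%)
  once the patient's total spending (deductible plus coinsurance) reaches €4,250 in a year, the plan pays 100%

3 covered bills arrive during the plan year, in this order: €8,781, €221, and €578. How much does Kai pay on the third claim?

€115.60

Claim 1 — €8,781: €1,516 to deductible, leaving €7,265; patient's 20% is €1,453. Cost to patient: €2,969. OOP to date €2,969.
Claim 2 — €221: deductible already satisfied, so patient's share is 20% × €221 = €44.20. Patient pays €44.20; OOP now €3,013.20.
Claim 3 — €578: deductible met; 20% of €578 = €115.60. Patient pays €115.60; OOP now €3,128.80.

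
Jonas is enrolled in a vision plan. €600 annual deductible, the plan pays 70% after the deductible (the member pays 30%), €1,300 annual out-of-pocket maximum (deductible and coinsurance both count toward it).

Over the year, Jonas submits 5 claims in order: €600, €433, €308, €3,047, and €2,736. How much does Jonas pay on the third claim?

€92.40

Bill 1, €600: all of it applies to the deductible. Cost to member: €600. OOP to date €600.
Bill 2, €433: deductible met; 30% of €433 = €129.90. Member owes €129.90 (running OOP €729.90).
Bill 3, €308: deductible met; 30% of €308 = €92.40. Member pays €92.40; OOP now €822.30.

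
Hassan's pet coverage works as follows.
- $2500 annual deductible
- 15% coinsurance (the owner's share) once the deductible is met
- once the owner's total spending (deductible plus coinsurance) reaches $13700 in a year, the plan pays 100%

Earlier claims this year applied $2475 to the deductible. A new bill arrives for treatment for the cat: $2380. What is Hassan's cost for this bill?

$378.25

Deductible still to meet: $2500 − $2475 = $25.
After the $25 deductible portion, $2380 − $25 = $2355 is subject to coinsurance.
Coinsurance: $2355 × 15% = $353.25.
Owner responsibility before any cap: $25 + $353.25 = $378.25.
Total out-of-pocket so far would be $2475 + $378.25 = $2853.25, below the $13700 cap — no reduction.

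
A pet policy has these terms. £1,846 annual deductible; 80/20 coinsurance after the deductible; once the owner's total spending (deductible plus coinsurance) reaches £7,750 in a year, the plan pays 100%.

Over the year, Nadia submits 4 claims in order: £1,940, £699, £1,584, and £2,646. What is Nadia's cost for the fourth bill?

Claim 1 (£1,940): £1,846 to deductible, leaving £94; coinsurance £94 × 20% = £18.80. Owner owes £1,864.80 (running OOP £1,864.80).
Claim 2 (£699): deductible met; 20% of £699 = £139.80. Owner owes £139.80 (running OOP £2,004.60).
Claim 3 (£1,584): deductible met; 20% of £1,584 = £316.80. Owner owes £316.80 (running OOP £2,321.40).
Claim 4 (£2,646): deductible met; 20% of £2,646 = £529.20. Owner pays £529.20; OOP now £2,850.60.

£529.20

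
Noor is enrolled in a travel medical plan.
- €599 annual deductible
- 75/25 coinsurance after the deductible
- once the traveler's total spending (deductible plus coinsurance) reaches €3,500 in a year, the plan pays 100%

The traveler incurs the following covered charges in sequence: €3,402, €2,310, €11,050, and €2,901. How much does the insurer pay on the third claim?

€9,427.25

Claim 1 — €3,402: €599 finishes the deductible; €2,803 goes to coinsurance; traveler's 25% is €700.75. Traveler owes €1,299.75 (running OOP €1,299.75). Plan pays €3,402 − €1,299.75 = €2,102.25.
Claim 2 — €2,310: deductible already satisfied, so traveler's share is 25% × €2,310 = €577.50. Traveler pays €577.50; OOP now €1,877.25. Insurer: €2,310 − €577.50 = €1,732.50.
Claim 3 — €11,050: deductible already satisfied, so traveler's share is 25% × €11,050 = €2,762.50. Adding that to €1,877.25 gives €4,639.75, past the €3,500 cap; traveler pays only €3,500 − €1,877.25 = €1,622.75. Insurer: €11,050 − €1,622.75 = €9,427.25.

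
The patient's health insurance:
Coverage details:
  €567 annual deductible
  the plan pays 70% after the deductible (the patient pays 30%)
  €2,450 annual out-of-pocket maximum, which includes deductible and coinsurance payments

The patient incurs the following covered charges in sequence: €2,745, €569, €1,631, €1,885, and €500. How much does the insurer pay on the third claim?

#1 (€2,745): €567 to deductible, leaving €2,178; patient's 30% is €653.40. Cost to patient: €1,220.40. OOP to date €1,220.40. Plan pays €2,745 − €1,220.40 = €1,524.60.
#2 (€569): 30% coinsurance on €569 = €170.70. Patient owes €170.70 (running OOP €1,391.10). Insurer: €569 − €170.70 = €398.30.
#3 (€1,631): deductible met; 30% of €1,631 = €489.30. Patient pays €489.30; OOP now €1,880.40. Plan pays €1,631 − €489.30 = €1,141.70.

€1,141.70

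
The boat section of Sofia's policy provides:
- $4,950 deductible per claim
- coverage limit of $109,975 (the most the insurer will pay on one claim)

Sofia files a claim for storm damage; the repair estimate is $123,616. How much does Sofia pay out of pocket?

After the deductible, $123,616 − $4,950 = $118,666 remains.
Since $118,666 > $109,975, the payout is capped at $109,975.
Out of pocket: $123,616 − $109,975 = $13,641.

$13,641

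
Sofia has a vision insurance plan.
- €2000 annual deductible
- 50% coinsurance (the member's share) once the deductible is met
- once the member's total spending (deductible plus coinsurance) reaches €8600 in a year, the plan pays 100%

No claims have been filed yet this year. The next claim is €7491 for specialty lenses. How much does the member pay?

Nothing has been paid toward the €2000 deductible, so the first €2000 of this charge is applied there.
After the €2000 deductible portion, €7491 − €2000 = €5491 is subject to coinsurance.
50% of €5491 = €2745.50 falls to the member.
So the member owes €2000 + €2745.50 = €4745.50 before any cap.
Total out-of-pocket so far would be €0 + €4745.50 = €4745.50, below the €8600 cap — no reduction.

€4745.50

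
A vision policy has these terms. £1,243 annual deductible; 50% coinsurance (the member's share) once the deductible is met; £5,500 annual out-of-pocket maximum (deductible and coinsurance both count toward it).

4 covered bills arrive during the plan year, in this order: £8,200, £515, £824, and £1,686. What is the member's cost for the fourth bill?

#1 (£8,200): deductible takes £1,243, £6,957 remains; coinsurance £6,957 × 50% = £3,478.50. Member pays £4,721.50; OOP now £4,721.50.
#2 (£515): 50% coinsurance on £515 = £257.50. Member pays £257.50; OOP now £4,979.
#3 (£824): 50% coinsurance on £824 = £412. Cost to member: £412. OOP to date £5,391.
#4 (£1,686): 50% coinsurance on £1,686 = £843. That would push OOP to £6,234, over the £5,500 cap, so member pays £5,500 − £5,391 = £109.

£109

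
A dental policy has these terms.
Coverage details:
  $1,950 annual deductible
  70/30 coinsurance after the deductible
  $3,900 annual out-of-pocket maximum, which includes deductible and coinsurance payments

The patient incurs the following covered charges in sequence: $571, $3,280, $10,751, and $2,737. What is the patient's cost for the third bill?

#1 ($571): fully absorbed by the deductible. Cost to patient: $571. OOP to date $571.
#2 ($3,280): $1,379 finishes the deductible; $1,901 goes to coinsurance; patient's 30% is $570.30. Cost to patient: $1,949.30. OOP to date $2,520.30.
#3 ($10,751): 30% coinsurance on $10,751 = $3,225.30. OOP would hit $5,745.60 > $3,900, so the cap limits the patient to $3,900 − $2,520.30 = $1,379.70.

$1,379.70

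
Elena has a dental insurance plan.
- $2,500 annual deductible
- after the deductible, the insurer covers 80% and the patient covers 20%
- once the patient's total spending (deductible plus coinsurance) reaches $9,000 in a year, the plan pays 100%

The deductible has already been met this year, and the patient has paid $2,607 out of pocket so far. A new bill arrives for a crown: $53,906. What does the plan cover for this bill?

$47,513

The deductible is already satisfied, so the full bill goes to coinsurance.
Coinsurance: $53,906 × 20% = $10,781.20.
That would bring total out-of-pocket to $13,388.20, past the $9,000 cap. The patient is capped at $9,000 − $2,607 = $6,393 on this claim.
The plan picks up $53,906 − $6,393 = $47,513.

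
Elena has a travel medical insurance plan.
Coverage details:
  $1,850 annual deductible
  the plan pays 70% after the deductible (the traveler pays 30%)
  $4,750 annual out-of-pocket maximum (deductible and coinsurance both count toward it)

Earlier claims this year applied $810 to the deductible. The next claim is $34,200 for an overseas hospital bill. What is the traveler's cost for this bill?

Remaining deductible: $1,850 − $810 = $1,040.
After the $1,040 deductible portion, $34,200 − $1,040 = $33,160 is subject to coinsurance.
Coinsurance: $33,160 × 30% = $9,948.
Traveler responsibility before any cap: $1,040 + $9,948 = $10,988.
That would bring total out-of-pocket to $11,798, past the $4,750 cap. The traveler is capped at $4,750 − $810 = $3,940 on this claim.

$3,940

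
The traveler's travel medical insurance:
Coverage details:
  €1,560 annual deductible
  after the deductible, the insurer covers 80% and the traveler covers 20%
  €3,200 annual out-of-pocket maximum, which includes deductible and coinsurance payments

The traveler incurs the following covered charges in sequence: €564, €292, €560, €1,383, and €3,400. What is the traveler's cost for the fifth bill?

€680

Claim 1 — €564: entire amount goes to the deductible. Cost to traveler: €564. OOP to date €564.
Claim 2 — €292: all of it applies to the deductible. Traveler owes €292 (running OOP €856).
Claim 3 — €560: fully absorbed by the deductible. Cost to traveler: €560. OOP to date €1,416.
Claim 4 — €1,383: €144 to deductible, leaving €1,239; traveler's 20% is €247.80. Traveler pays €391.80; OOP now €1,807.80.
Claim 5 — €3,400: deductible met; 20% of €3,400 = €680. Cost to traveler: €680. OOP to date €2,487.80.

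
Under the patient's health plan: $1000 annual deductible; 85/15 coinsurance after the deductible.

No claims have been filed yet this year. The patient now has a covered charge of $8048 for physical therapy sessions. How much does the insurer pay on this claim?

$5990.80

Nothing has been paid toward the $1000 deductible, so the first $1000 of this charge is applied there.
The remaining $7048 (= $8048 − $1000) moves to coinsurance.
15% of $7048 = $1057.20 falls to the patient.
So the patient owes $1000 + $1057.20 = $2057.20.
Insurer pays the balance: $8048 − $2057.20 = $5990.80.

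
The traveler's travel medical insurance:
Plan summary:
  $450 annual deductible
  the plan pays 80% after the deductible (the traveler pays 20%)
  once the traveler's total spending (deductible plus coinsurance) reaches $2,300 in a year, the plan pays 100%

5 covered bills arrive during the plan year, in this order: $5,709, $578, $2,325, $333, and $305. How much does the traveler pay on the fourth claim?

$66.60

#1 ($5,709): deductible takes $450, $5,259 remains; coinsurance $5,259 × 20% = $1,051.80. Traveler pays $1,501.80; OOP now $1,501.80.
#2 ($578): deductible already satisfied, so traveler's share is 20% × $578 = $115.60. Traveler owes $115.60 (running OOP $1,617.40).
#3 ($2,325): deductible met; 20% of $2,325 = $465. Traveler owes $465 (running OOP $2,082.40).
#4 ($333): 20% coinsurance on $333 = $66.60. Cost to traveler: $66.60. OOP to date $2,149.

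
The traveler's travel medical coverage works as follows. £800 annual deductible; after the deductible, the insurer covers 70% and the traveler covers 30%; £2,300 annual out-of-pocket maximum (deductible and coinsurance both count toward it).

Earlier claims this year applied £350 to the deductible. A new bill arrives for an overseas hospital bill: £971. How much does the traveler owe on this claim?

£606.30

Deductible still to meet: £800 − £350 = £450.
After the £450 deductible portion, £971 − £450 = £521 is subject to coinsurance.
Coinsurance: £521 × 30% = £156.30.
That puts the traveler's cost at £450 + £156.30 = £606.30 before any cap.
Cumulative spending £350 + £606.30 = £956.30 stays under the £2,300 maximum.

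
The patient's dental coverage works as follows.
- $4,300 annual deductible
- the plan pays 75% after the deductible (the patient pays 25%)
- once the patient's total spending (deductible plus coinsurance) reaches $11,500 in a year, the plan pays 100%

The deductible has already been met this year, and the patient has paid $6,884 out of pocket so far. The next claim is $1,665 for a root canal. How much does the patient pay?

With the deductible met, the entire $1,665 is subject to coinsurance.
Patient's 25% share of $1,665 is $416.25.
Year-to-date out-of-pocket becomes $6,884 + $416.25 = $7,300.25, still under the $11,500 maximum, so no cap applies.

$416.25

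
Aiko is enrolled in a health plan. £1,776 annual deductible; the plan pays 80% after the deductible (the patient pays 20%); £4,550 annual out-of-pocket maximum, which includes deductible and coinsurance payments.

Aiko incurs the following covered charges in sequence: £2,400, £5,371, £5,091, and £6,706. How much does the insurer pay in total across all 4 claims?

#1 (£2,400): £1,776 to deductible, leaving £624; 20% of £624 = £124.80. Cost to patient: £1,900.80. OOP to date £1,900.80. Insurer: £2,400 − £1,900.80 = £499.20.
#2 (£5,371): deductible met; 20% of £5,371 = £1,074.20. Patient pays £1,074.20; OOP now £2,975. Plan pays £5,371 − £1,074.20 = £4,296.80.
#3 (£5,091): deductible already satisfied, so patient's share is 20% × £5,091 = £1,018.20. Cost to patient: £1,018.20. OOP to date £3,993.20. Insurer: £5,091 − £1,018.20 = £4,072.80.
#4 (£6,706): 20% coinsurance on £6,706 = £1,341.20. OOP would hit £5,334.40 > £4,550, so the cap limits the patient to £4,550 − £3,993.20 = £556.80. Insurer: £6,706 − £556.80 = £6,149.20.
Insurer total = bills − patient's total = £19,568 − £4,550 = £15,018.

£15,018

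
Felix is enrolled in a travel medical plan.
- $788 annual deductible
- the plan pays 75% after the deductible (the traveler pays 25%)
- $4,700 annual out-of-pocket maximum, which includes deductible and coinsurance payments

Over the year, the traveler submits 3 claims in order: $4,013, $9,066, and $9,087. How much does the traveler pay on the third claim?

$839.25

Claim 1 ($4,013): deductible takes $788, $3,225 remains; 25% of $3,225 = $806.25. Traveler owes $1,594.25 (running OOP $1,594.25).
Claim 2 ($9,066): deductible met; 25% of $9,066 = $2,266.50. Traveler owes $2,266.50 (running OOP $3,860.75).
Claim 3 ($9,087): 25% coinsurance on $9,087 = $2,271.75. Adding that to $3,860.75 gives $6,132.50, past the $4,700 cap; traveler pays only $4,700 − $3,860.75 = $839.25.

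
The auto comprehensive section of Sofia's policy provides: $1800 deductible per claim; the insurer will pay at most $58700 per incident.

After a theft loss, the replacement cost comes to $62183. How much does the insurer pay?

Subtract the deductible: $62183 − $1800 = $60383.
$60383 exceeds the $58700 limit, so the insurer pays the limit: $58700.

$58700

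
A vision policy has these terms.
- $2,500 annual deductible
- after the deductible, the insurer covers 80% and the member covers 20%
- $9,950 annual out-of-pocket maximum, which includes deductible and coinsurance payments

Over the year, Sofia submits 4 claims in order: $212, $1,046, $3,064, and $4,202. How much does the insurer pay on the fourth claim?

#1 ($212): fully absorbed by the deductible. Cost to member: $212. OOP to date $212. Insurer: $212 − $212 = $0.
#2 ($1,046): all of it applies to the deductible. Member pays $1,046; OOP now $1,258. Plan pays $1,046 − $1,046 = $0.
#3 ($3,064): $1,242 finishes the deductible; $1,822 goes to coinsurance; member's 20% is $364.40. Member owes $1,606.40 (running OOP $2,864.40). Insurer: $3,064 − $1,606.40 = $1,457.60.
#4 ($4,202): deductible met; 20% of $4,202 = $840.40. Member pays $840.40; OOP now $3,704.80. Insurer: $4,202 − $840.40 = $3,361.60.

$3,361.60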